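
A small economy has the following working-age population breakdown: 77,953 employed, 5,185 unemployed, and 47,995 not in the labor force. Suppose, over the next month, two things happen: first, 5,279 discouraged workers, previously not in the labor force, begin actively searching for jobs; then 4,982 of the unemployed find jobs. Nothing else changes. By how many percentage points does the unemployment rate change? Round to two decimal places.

The unemployment rate changes by −0.04 percentage points.

Initially, labor force = 77,953 + 5,185 = 83,138, so u = 5,185/83,138 = 6.24%.
After the first change, unemployed and labor force both rise by 5,279 → E = 77,953, U = 10,464, labor force = 88,417.
After the second change, unemployed falls and employed rises by 4,982; labor force unchanged → E = 82,935, U = 5,482, labor force = 88,417.
New unemployment rate = 5,482 / 88,417 = 6.20%.
Change = 6.20% − 6.24% = −0.04 percentage points.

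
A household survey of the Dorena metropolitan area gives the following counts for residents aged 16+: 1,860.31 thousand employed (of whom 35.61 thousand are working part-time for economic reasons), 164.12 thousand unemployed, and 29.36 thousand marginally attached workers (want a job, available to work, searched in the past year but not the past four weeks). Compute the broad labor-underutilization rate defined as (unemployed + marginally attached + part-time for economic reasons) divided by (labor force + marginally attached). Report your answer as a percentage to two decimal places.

Broad underutilization rate ≈ 11.15%.

Labor force = 1,860.31 + 164.12 = 2,024.43 thousand.
Numerator = 164.12 + 29.36 + 35.61 = 229.09 thousand.
Denominator = 2,024.43 + 29.36 = 2,053.79 thousand.
Broad rate = 229.09 / 2,053.79 = 11.15%.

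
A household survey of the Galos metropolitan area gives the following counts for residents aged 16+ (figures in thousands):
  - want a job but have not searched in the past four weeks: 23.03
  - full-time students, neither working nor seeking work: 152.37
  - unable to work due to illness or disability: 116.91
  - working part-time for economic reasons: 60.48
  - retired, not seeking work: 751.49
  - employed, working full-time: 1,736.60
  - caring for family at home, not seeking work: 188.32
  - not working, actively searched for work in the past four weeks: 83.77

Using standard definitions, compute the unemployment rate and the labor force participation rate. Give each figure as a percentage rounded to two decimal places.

Unemployment rate ≈ 4.45%; labor force participation rate ≈ 60.42%.

Employed = 60.48 + 1,736.60 = 1,797.08 thousand (anyone who worked, including part-time for economic reasons, counts as employed).
Unemployed = 83.77 thousand.
Labor force = 1,797.08 + 83.77 = 1,880.85 thousand.
Not in labor force = 23.03 + 152.37 + 116.91 + 751.49 + 188.32 = 1,232.12 thousand (those not working and not actively searching are outside the labor force — including those who want a job but have given up searching).
Civilian working-age population = 1,880.85 + 1,232.12 = 3,112.97 thousand.
Unemployment rate = 83.77 / 1,880.85 = 4.45%.
Labor force participation rate = 1,880.85 / 3,112.97 = 60.42%.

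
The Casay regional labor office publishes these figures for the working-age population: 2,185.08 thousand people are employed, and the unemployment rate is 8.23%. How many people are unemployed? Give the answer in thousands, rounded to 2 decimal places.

Let U be the number unemployed. The labor force is E + U, and U/(E+U) = 0.0823.
So U = 0.0823 × 2,185.08 / (1 − 0.0823) = 179.8321 / 0.9177 ≈ 195.96 thousand.

About 195.96 thousand are unemployed.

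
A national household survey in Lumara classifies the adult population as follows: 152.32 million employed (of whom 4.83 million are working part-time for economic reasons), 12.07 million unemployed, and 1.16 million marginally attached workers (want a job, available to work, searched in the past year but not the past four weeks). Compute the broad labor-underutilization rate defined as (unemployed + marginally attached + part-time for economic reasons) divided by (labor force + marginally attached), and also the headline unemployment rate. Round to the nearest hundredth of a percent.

Broad underutilization rate ≈ 10.91%; headline unemployment rate ≈ 7.34%.

Labor force = 152.32 + 12.07 = 164.39 million.
Numerator = 12.07 + 1.16 + 4.83 = 18.06 million.
Denominator = 164.39 + 1.16 = 165.55 million.
Broad rate = 18.06 / 165.55 = 10.91%.
Headline unemployment rate = 12.07 / 164.39 = 7.34%.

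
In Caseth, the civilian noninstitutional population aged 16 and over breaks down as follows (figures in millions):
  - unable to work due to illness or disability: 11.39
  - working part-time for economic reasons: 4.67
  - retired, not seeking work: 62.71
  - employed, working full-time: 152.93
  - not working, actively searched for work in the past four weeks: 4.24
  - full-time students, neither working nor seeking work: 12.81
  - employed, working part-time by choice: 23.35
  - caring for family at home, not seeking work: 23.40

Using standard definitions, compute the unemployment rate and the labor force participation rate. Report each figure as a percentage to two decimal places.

Unemployment rate ≈ 2.29%; labor force participation rate ≈ 62.67%.

Employed = 4.67 + 152.93 + 23.35 = 180.95 million (anyone who worked, including part-time for economic reasons, counts as employed).
Unemployed = 4.24 million.
Labor force = 180.95 + 4.24 = 185.19 million.
Not in labor force = 11.39 + 62.71 + 12.81 + 23.40 = 110.31 million (those not working and not actively searching are outside the labor force).
Civilian working-age population = 185.19 + 110.31 = 295.50 million.
Unemployment rate = 4.24 / 185.19 = 2.29%.
Labor force participation rate = 185.19 / 295.50 = 62.67%.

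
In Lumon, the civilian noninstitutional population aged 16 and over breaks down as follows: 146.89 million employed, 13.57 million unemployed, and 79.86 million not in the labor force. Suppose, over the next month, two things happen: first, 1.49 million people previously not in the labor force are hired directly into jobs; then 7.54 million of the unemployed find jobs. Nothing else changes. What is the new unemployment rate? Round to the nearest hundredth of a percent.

New unemployment rate ≈ 3.72%.

Initially, labor force = 146.89 + 13.57 = 160.46 million, so u = 13.57/160.46 = 8.46%.
After the first change, employed and labor force both rise by 1.49; unemployed unchanged → E = 148.38, U = 13.57, labor force = 161.95 million.
After the second change, unemployed falls and employed rises by 7.54; labor force unchanged → E = 155.92, U = 6.03, labor force = 161.95 million.
New unemployment rate = 6.03 / 161.95 = 3.72%.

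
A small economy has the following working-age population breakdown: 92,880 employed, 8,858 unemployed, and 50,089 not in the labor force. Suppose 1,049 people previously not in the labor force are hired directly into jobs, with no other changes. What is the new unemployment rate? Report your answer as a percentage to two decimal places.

New unemployment rate ≈ 8.62%.

Initially, labor force = 92,880 + 8,858 = 101,738, so u = 8,858/101,738 = 8.71%.
After the change, employed and labor force both rise by 1,049; unemployed unchanged → E = 93,929, U = 8,858, labor force = 102,787.
New unemployment rate = 8,858 / 102,787 = 8.62%.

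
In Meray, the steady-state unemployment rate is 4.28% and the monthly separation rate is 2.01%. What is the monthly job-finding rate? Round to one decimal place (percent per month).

From u* = s/(s+f): f = s·(1−u)/u.
f = 2.01 × (1 − 0.0428) / 0.0428 = 1.9240 / 0.0428 ≈ 45.0% per month.

Job-finding rate ≈ 45.0% per month.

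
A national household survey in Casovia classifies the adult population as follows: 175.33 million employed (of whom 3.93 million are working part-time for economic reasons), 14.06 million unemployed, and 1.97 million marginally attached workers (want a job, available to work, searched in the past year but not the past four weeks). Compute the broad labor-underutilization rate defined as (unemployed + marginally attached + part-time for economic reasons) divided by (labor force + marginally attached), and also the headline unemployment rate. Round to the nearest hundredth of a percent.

Labor force = 175.33 + 14.06 = 189.39 million.
Numerator = 14.06 + 1.97 + 3.93 = 19.96 million.
Denominator = 189.39 + 1.97 = 191.36 million.
Broad rate = 19.96 / 191.36 = 10.43%.
Headline unemployment rate = 14.06 / 189.39 = 7.42%.

Broad underutilization rate ≈ 10.43%; headline unemployment rate ≈ 7.42%.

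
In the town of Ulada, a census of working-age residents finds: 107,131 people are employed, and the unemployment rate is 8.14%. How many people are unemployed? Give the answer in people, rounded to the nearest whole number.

About 9,493 are unemployed.

Let U be the number unemployed. The labor force is E + U, and U/(E+U) = 0.0814.
So U = 0.0814 × 107,131 / (1 − 0.0814) = 8720.46 / 0.9186 ≈ 9,493.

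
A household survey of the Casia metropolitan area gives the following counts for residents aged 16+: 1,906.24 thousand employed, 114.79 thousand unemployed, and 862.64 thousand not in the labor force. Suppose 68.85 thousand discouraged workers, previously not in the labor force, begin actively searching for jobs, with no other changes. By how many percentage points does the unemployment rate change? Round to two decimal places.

Initially, labor force = 1,906.24 + 114.79 = 2,021.03 thousand, so u = 114.79/2,021.03 = 5.68%.
After the change, unemployed and labor force both rise by 68.85 → E = 1,906.24, U = 183.64, labor force = 2,089.88 thousand.
New unemployment rate = 183.64 / 2,089.88 = 8.79%.
Change = 8.79% − 5.68% = +3.11 percentage points.

The unemployment rate changes by +3.11 percentage points.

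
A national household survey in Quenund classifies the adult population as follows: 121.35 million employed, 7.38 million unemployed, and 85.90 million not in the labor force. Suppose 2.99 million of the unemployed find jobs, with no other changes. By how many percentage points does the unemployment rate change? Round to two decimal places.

The unemployment rate changes by −2.32 percentage points.

Initially, labor force = 121.35 + 7.38 = 128.73 million, so u = 7.38/128.73 = 5.73%.
After the change, unemployed falls and employed rises by 2.99; labor force unchanged → E = 124.34, U = 4.39, labor force = 128.73 million.
New unemployment rate = 4.39 / 128.73 = 3.41%.
Change = 3.41% − 5.73% = −2.32 percentage points.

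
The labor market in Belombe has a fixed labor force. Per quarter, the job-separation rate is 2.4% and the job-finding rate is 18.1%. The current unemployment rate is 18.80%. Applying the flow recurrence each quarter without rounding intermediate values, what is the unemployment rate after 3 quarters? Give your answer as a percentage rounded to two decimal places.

With a fixed labor force, u_{t+1} = u_t + s·(1−u_t) − f·u_t = u_t·(1−s−f) + s.
Here 1−s−f = 0.795 and s = 0.024.
u_1 = 0.188000 × 0.795 + 0.024 = 0.173460.
u_2 = 0.173460 × 0.795 + 0.024 = 0.161901.
u_3 = 0.161901 × 0.795 + 0.024 = 0.152711.

Unemployment rate after three quarters ≈ 15.27%.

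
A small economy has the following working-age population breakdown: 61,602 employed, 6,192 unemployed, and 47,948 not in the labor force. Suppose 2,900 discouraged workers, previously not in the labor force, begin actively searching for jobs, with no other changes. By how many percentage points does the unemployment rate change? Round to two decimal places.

The unemployment rate changes by +3.73 percentage points.

Initially, labor force = 61,602 + 6,192 = 67,794, so u = 6,192/67,794 = 9.13%.
After the change, unemployed and labor force both rise by 2,900 → E = 61,602, U = 9,092, labor force = 70,694.
New unemployment rate = 9,092 / 70,694 = 12.86%.
Change = 12.86% − 9.13% = +3.73 percentage points.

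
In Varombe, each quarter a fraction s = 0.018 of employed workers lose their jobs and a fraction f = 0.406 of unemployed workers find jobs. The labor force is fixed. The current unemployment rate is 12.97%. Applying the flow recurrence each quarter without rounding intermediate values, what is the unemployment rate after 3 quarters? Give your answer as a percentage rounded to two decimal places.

Unemployment rate after three quarters ≈ 5.91%.

With a fixed labor force, u_{t+1} = u_t + s·(1−u_t) − f·u_t = u_t·(1−s−f) + s.
Here 1−s−f = 0.576 and s = 0.018.
u_1 = 0.129700 × 0.576 + 0.018 = 0.092707.
u_2 = 0.092707 × 0.576 + 0.018 = 0.071399.
u_3 = 0.071399 × 0.576 + 0.018 = 0.059126.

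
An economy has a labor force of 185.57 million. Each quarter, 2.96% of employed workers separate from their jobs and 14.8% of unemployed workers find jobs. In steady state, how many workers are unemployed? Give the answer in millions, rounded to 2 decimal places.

About 30.93 million are unemployed in steady state.

Steady-state unemployment rate u* = s/(s+f) = 2.96/(2.96+14.8) = 0.166667.
Unemployed = u* × labor force = 0.166667 × 185.57 ≈ 30.93 million.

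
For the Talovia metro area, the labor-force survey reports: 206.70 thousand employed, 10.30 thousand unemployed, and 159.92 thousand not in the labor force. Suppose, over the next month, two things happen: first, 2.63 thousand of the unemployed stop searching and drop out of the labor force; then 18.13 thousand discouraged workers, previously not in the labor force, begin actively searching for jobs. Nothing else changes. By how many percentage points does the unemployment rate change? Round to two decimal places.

Initially, labor force = 206.70 + 10.30 = 217.00 thousand, so u = 10.30/217.00 = 4.75%.
After the first change, unemployed and labor force both fall by 2.63 → E = 206.70, U = 7.67, labor force = 214.37 thousand.
After the second change, unemployed and labor force both rise by 18.13 → E = 206.70, U = 25.80, labor force = 232.50 thousand.
New unemployment rate = 25.80 / 232.50 = 11.10%.
Change = 11.10% − 4.75% = +6.35 percentage points.

The unemployment rate changes by +6.35 percentage points.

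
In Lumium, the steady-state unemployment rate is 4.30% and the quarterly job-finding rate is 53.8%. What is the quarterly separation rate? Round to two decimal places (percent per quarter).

Separation rate ≈ 2.42% per quarter.

From u* = s/(s+f): s = u·f/(1−u).
s = 0.0430 × 53.8 / (1 − 0.0430) = 2.3134 / 0.9570 ≈ 2.42% per quarter.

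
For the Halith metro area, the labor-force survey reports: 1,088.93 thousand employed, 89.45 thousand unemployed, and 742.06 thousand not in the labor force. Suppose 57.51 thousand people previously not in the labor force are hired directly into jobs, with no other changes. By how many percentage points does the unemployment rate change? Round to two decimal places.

The unemployment rate changes by −0.35 percentage points.

Initially, labor force = 1,088.93 + 89.45 = 1,178.38 thousand, so u = 89.45/1,178.38 = 7.59%.
After the change, employed and labor force both rise by 57.51; unemployed unchanged → E = 1,146.44, U = 89.45, labor force = 1,235.89 thousand.
New unemployment rate = 89.45 / 1,235.89 = 7.24%.
Change = 7.24% − 7.59% = −0.35 percentage points.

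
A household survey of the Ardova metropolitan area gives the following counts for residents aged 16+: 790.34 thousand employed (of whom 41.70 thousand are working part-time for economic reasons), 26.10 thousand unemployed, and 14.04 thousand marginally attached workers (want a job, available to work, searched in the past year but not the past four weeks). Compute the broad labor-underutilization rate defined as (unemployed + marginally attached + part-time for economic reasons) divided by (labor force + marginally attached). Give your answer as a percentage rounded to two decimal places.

Labor force = 790.34 + 26.10 = 816.44 thousand.
Numerator = 26.10 + 14.04 + 41.70 = 81.84 thousand.
Denominator = 816.44 + 14.04 = 830.48 thousand.
Broad rate = 81.84 / 830.48 = 9.85%.

Broad underutilization rate ≈ 9.85%.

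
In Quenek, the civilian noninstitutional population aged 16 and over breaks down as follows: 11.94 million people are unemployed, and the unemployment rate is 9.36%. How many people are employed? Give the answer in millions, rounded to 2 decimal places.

Labor force = U / u = 11.94 / 0.0936 ≈ 127.56 million.
Employed = labor force − unemployed = 127.56 − 11.94 = 115.62 million.

About 115.62 million are employed.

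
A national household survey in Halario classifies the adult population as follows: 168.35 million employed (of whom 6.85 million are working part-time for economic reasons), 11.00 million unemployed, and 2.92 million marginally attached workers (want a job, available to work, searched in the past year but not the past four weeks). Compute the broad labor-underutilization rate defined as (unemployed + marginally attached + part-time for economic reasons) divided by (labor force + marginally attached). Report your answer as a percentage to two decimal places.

Broad underutilization rate ≈ 11.40%.

Labor force = 168.35 + 11.00 = 179.35 million.
Numerator = 11.00 + 2.92 + 6.85 = 20.77 million.
Denominator = 179.35 + 2.92 = 182.27 million.
Broad rate = 20.77 / 182.27 = 11.40%.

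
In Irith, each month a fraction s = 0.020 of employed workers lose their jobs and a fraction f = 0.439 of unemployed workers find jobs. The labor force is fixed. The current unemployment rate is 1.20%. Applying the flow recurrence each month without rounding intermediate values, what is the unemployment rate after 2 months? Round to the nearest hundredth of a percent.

With a fixed labor force, u_{t+1} = u_t + s·(1−u_t) − f·u_t = u_t·(1−s−f) + s.
Here 1−s−f = 0.541 and s = 0.020.
u_1 = 0.012000 × 0.541 + 0.020 = 0.026492.
u_2 = 0.026492 × 0.541 + 0.020 = 0.034332.

Unemployment rate after two months ≈ 3.43%.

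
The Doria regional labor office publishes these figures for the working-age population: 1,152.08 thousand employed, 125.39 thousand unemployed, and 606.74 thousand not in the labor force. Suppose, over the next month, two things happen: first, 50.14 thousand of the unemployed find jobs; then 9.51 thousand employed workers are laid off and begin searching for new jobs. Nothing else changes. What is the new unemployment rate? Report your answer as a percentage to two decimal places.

New unemployment rate ≈ 6.63%.

Initially, labor force = 1,152.08 + 125.39 = 1,277.47 thousand, so u = 125.39/1,277.47 = 9.82%.
After the first change, unemployed falls and employed rises by 50.14; labor force unchanged → E = 1,202.22, U = 75.25, labor force = 1,277.47 thousand.
After the second change, employed falls and unemployed rises by 9.51; labor force unchanged → E = 1,192.71, U = 84.76, labor force = 1,277.47 thousand.
New unemployment rate = 84.76 / 1,277.47 = 6.63%.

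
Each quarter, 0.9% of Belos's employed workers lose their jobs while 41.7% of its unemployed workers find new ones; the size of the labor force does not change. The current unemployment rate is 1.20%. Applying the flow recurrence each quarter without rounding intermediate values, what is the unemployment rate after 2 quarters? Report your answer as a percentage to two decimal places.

Unemployment rate after two quarters ≈ 1.81%.

With a fixed labor force, u_{t+1} = u_t + s·(1−u_t) − f·u_t = u_t·(1−s−f) + s.
Here 1−s−f = 0.574 and s = 0.009.
u_1 = 0.012000 × 0.574 + 0.009 = 0.015888.
u_2 = 0.015888 × 0.574 + 0.009 = 0.018120.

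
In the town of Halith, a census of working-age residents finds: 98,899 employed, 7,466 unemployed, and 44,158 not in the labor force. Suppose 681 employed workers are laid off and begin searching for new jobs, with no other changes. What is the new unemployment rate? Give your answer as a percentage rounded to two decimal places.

Initially, labor force = 98,899 + 7,466 = 106,365, so u = 7,466/106,365 = 7.02%.
After the change, employed falls and unemployed rises by 681; labor force unchanged → E = 98,218, U = 8,147, labor force = 106,365.
New unemployment rate = 8,147 / 106,365 = 7.66%.

New unemployment rate ≈ 7.66%.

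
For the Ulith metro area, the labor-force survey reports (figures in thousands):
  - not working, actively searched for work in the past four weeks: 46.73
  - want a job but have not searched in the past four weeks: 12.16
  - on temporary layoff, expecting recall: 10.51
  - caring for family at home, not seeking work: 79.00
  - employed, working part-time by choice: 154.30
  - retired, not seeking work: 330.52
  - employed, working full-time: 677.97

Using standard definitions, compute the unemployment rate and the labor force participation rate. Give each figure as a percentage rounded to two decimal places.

Unemployment rate ≈ 6.44%; labor force participation rate ≈ 67.84%.

Employed = 154.30 + 677.97 = 832.27 thousand.
Unemployed = 46.73 + 10.51 = 57.24 thousand (jobless and actively searching, or on temporary layoff).
Labor force = 832.27 + 57.24 = 889.51 thousand.
Not in labor force = 12.16 + 79.00 + 330.52 = 421.68 thousand (those not working and not actively searching are outside the labor force — including those who want a job but have given up searching).
Civilian working-age population = 889.51 + 421.68 = 1,311.19 thousand.
Unemployment rate = 57.24 / 889.51 = 6.44%.
Labor force participation rate = 889.51 / 1,311.19 = 67.84%.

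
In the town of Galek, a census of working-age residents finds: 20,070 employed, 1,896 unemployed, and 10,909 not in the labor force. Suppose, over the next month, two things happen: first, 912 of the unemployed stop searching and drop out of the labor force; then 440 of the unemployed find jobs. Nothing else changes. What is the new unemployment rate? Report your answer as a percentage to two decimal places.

Initially, labor force = 20,070 + 1,896 = 21,966, so u = 1,896/21,966 = 8.63%.
After the first change, unemployed and labor force both fall by 912 → E = 20,070, U = 984, labor force = 21,054.
After the second change, unemployed falls and employed rises by 440; labor force unchanged → E = 20,510, U = 544, labor force = 21,054.
New unemployment rate = 544 / 21,054 = 2.58%.

New unemployment rate ≈ 2.58%.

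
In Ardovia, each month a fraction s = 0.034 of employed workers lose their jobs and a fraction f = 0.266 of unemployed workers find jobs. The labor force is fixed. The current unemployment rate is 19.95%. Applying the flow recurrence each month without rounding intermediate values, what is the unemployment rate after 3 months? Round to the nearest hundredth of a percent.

Unemployment rate after three months ≈ 14.29%.

With a fixed labor force, u_{t+1} = u_t + s·(1−u_t) − f·u_t = u_t·(1−s−f) + s.
Here 1−s−f = 0.700 and s = 0.034.
u_1 = 0.199500 × 0.700 + 0.034 = 0.173650.
u_2 = 0.173650 × 0.700 + 0.034 = 0.155555.
u_3 = 0.155555 × 0.700 + 0.034 = 0.142889.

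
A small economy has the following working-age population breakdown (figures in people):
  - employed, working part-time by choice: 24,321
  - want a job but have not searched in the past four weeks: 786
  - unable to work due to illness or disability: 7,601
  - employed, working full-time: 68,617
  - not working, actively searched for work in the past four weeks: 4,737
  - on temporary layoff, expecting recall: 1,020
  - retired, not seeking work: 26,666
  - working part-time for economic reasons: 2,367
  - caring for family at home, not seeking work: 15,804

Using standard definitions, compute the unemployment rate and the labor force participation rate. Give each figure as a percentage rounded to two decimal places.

Unemployment rate ≈ 5.70%; labor force participation rate ≈ 66.52%.

Employed = 24,321 + 68,617 + 2,367 = 95,305 (anyone who worked, including part-time for economic reasons, counts as employed).
Unemployed = 4,737 + 1,020 = 5,757 (jobless and actively searching, or on temporary layoff).
Labor force = 95,305 + 5,757 = 101,062.
Not in labor force = 786 + 7,601 + 26,666 + 15,804 = 50,857 (those not working and not actively searching are outside the labor force — including those who want a job but have given up searching).
Civilian working-age population = 101,062 + 50,857 = 151,919.
Unemployment rate = 5,757 / 101,062 = 5.70%.
Labor force participation rate = 101,062 / 151,919 = 66.52%.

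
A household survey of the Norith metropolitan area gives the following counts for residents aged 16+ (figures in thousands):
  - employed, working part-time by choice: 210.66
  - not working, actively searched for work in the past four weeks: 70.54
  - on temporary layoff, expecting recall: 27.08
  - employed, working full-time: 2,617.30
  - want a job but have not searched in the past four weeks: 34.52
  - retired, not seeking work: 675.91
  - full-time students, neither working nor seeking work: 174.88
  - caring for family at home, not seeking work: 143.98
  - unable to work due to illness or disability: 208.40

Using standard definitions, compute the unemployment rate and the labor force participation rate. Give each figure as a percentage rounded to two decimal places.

Unemployment rate ≈ 3.34%; labor force participation rate ≈ 70.27%.

Employed = 210.66 + 2,617.30 = 2,827.96 thousand.
Unemployed = 70.54 + 27.08 = 97.62 thousand (jobless and actively searching, or on temporary layoff).
Labor force = 2,827.96 + 97.62 = 2,925.58 thousand.
Not in labor force = 34.52 + 675.91 + 174.88 + 143.98 + 208.40 = 1,237.69 thousand (those not working and not actively searching are outside the labor force — including those who want a job but have given up searching).
Civilian working-age population = 2,925.58 + 1,237.69 = 4,163.27 thousand.
Unemployment rate = 97.62 / 2,925.58 = 3.34%.
Labor force participation rate = 2,925.58 / 4,163.27 = 70.27%.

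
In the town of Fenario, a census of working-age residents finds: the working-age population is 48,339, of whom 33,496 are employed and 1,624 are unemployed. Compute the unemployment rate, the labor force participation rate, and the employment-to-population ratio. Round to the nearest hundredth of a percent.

Unemployment rate ≈ 4.62%; labor force participation rate ≈ 72.65%; employment-population ratio ≈ 69.29%.

Labor force = employed + unemployed = 33,496 + 1,624 = 35,120.
Unemployment rate = 1,624 / 35,120 = 4.62%.
Labor force participation rate = 35,120 / 48,339 = 72.65%.
Employment-population ratio = 33,496 / 48,339 = 69.29%.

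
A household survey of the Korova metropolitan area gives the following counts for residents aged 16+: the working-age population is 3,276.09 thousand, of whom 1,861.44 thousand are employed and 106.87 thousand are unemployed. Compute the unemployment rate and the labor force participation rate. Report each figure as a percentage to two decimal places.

Unemployment rate ≈ 5.43%; labor force participation rate ≈ 60.08%.

Labor force = employed + unemployed = 1,861.44 + 106.87 = 1,968.31 thousand.
Unemployment rate = 106.87 / 1,968.31 = 5.43%.
Labor force participation rate = 1,968.31 / 3,276.09 = 60.08%.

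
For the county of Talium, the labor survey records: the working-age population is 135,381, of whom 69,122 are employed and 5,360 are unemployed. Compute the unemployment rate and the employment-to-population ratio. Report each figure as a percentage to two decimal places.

Unemployment rate ≈ 7.20%; employment-population ratio ≈ 51.06%.

Labor force = employed + unemployed = 69,122 + 5,360 = 74,482.
Unemployment rate = 5,360 / 74,482 = 7.20%.
Employment-population ratio = 69,122 / 135,381 = 51.06%.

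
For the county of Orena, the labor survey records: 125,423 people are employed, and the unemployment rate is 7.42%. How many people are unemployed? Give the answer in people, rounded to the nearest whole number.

Let U be the number unemployed. The labor force is E + U, and U/(E+U) = 0.0742.
So U = 0.0742 × 125,423 / (1 − 0.0742) = 9306.39 / 0.9258 ≈ 10,052.

About 10,052 are unemployed.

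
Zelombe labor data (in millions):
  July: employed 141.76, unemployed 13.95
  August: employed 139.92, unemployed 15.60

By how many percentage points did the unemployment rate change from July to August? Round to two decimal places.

The unemployment rate changed by +1.07 percentage points.

July: labor force = 141.76 + 13.95 = 155.71; u = 13.95/155.71 = 8.96%.
August: labor force = 139.92 + 15.60 = 155.52; u = 15.60/155.52 = 10.03%.
Change = 10.03% − 8.96% = +1.07 pp.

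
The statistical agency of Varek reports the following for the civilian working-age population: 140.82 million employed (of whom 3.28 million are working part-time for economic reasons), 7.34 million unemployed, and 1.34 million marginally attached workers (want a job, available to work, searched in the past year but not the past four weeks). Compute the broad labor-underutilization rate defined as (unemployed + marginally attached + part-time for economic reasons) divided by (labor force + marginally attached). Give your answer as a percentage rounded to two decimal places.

Labor force = 140.82 + 7.34 = 148.16 million.
Numerator = 7.34 + 1.34 + 3.28 = 11.96 million.
Denominator = 148.16 + 1.34 = 149.50 million.
Broad rate = 11.96 / 149.50 = 8.00%.

Broad underutilization rate ≈ 8.00%.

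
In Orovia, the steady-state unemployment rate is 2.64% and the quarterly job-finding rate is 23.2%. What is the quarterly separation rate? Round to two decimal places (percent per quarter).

From u* = s/(s+f): s = u·f/(1−u).
s = 0.0264 × 23.2 / (1 − 0.0264) = 0.6125 / 0.9736 ≈ 0.63% per quarter.

Separation rate ≈ 0.63% per quarter.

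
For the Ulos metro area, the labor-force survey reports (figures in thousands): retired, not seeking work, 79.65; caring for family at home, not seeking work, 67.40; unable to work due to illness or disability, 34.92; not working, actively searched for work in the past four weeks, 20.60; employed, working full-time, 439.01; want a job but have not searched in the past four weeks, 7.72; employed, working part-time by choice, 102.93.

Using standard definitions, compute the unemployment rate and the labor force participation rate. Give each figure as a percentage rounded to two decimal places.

Unemployment rate ≈ 3.66%; labor force participation rate ≈ 74.78%.

Employed = 439.01 + 102.93 = 541.94 thousand.
Unemployed = 20.60 thousand.
Labor force = 541.94 + 20.60 = 562.54 thousand.
Not in labor force = 79.65 + 67.40 + 34.92 + 7.72 = 189.69 thousand (those not working and not actively searching are outside the labor force — including those who want a job but have given up searching).
Civilian working-age population = 562.54 + 189.69 = 752.23 thousand.
Unemployment rate = 20.60 / 562.54 = 3.66%.
Labor force participation rate = 562.54 / 752.23 = 74.78%.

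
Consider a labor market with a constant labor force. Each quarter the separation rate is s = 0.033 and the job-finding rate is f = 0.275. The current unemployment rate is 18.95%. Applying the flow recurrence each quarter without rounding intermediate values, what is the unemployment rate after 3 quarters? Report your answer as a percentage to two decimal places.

With a fixed labor force, u_{t+1} = u_t + s·(1−u_t) − f·u_t = u_t·(1−s−f) + s.
Here 1−s−f = 0.692 and s = 0.033.
u_1 = 0.189500 × 0.692 + 0.033 = 0.164134.
u_2 = 0.164134 × 0.692 + 0.033 = 0.146581.
u_3 = 0.146581 × 0.692 + 0.033 = 0.134434.

Unemployment rate after three quarters ≈ 13.44%.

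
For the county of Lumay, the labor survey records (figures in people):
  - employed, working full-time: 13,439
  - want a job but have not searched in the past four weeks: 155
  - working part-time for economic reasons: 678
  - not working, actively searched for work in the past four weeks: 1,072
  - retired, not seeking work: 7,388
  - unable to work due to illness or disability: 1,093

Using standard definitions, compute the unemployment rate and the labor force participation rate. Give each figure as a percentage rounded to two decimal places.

Unemployment rate ≈ 7.06%; labor force participation rate ≈ 63.75%.

Employed = 13,439 + 678 = 14,117 (anyone who worked, including part-time for economic reasons, counts as employed).
Unemployed = 1,072.
Labor force = 14,117 + 1,072 = 15,189.
Not in labor force = 155 + 7,388 + 1,093 = 8,636 (those not working and not actively searching are outside the labor force — including those who want a job but have given up searching).
Civilian working-age population = 15,189 + 8,636 = 23,825.
Unemployment rate = 1,072 / 15,189 = 7.06%.
Labor force participation rate = 15,189 / 23,825 = 63.75%.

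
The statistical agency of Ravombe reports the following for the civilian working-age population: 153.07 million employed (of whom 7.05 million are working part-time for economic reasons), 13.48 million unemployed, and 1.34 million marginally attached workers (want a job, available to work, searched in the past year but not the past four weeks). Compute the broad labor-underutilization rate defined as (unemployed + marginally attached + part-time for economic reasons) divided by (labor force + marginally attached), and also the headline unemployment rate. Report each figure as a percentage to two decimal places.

Broad underutilization rate ≈ 13.03%; headline unemployment rate ≈ 8.09%.

Labor force = 153.07 + 13.48 = 166.55 million.
Numerator = 13.48 + 1.34 + 7.05 = 21.87 million.
Denominator = 166.55 + 1.34 = 167.89 million.
Broad rate = 21.87 / 167.89 = 13.03%.
Headline unemployment rate = 13.48 / 166.55 = 8.09%.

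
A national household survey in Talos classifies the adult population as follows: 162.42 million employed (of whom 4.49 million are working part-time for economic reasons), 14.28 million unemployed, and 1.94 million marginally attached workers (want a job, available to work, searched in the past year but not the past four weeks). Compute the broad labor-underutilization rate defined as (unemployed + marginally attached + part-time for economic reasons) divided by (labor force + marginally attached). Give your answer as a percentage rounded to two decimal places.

Labor force = 162.42 + 14.28 = 176.70 million.
Numerator = 14.28 + 1.94 + 4.49 = 20.71 million.
Denominator = 176.70 + 1.94 = 178.64 million.
Broad rate = 20.71 / 178.64 = 11.59%.

Broad underutilization rate ≈ 11.59%.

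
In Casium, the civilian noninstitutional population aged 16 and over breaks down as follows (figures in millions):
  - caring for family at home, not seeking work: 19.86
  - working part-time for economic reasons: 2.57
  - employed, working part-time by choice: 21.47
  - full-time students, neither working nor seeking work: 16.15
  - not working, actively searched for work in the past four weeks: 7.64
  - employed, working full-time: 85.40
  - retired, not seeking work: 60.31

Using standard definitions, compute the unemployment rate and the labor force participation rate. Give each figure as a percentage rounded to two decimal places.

Employed = 2.57 + 21.47 + 85.40 = 109.44 million (anyone who worked, including part-time for economic reasons, counts as employed).
Unemployed = 7.64 million.
Labor force = 109.44 + 7.64 = 117.08 million.
Not in labor force = 19.86 + 16.15 + 60.31 = 96.32 million (those not working and not actively searching are outside the labor force).
Civilian working-age population = 117.08 + 96.32 = 213.40 million.
Unemployment rate = 7.64 / 117.08 = 6.53%.
Labor force participation rate = 117.08 / 213.40 = 54.86%.

Unemployment rate ≈ 6.53%; labor force participation rate ≈ 54.86%.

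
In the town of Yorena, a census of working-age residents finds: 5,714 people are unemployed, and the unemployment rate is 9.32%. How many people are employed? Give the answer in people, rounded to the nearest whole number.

Labor force = U / u = 5,714 / 0.0932 ≈ 61,309.
Employed = labor force − unemployed = 61,309 − 5,714 = 55,595.

About 55,595 are employed.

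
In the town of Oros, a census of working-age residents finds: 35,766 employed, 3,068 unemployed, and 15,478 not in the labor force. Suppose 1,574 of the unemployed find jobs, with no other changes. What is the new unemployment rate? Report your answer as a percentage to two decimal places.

New unemployment rate ≈ 3.85%.

Initially, labor force = 35,766 + 3,068 = 38,834, so u = 3,068/38,834 = 7.90%.
After the change, unemployed falls and employed rises by 1,574; labor force unchanged → E = 37,340, U = 1,494, labor force = 38,834.
New unemployment rate = 1,494 / 38,834 = 3.85%.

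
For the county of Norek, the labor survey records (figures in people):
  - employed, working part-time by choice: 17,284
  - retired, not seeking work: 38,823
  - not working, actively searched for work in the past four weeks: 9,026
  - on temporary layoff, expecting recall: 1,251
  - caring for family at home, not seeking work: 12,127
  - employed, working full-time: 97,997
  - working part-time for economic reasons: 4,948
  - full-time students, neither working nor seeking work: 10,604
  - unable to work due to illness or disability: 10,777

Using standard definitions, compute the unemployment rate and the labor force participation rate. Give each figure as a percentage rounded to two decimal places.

Unemployment rate ≈ 7.87%; labor force participation rate ≈ 64.34%.

Employed = 17,284 + 97,997 + 4,948 = 120,229 (anyone who worked, including part-time for economic reasons, counts as employed).
Unemployed = 9,026 + 1,251 = 10,277 (jobless and actively searching, or on temporary layoff).
Labor force = 120,229 + 10,277 = 130,506.
Not in labor force = 38,823 + 12,127 + 10,604 + 10,777 = 72,331 (those not working and not actively searching are outside the labor force).
Civilian working-age population = 130,506 + 72,331 = 202,837.
Unemployment rate = 10,277 / 130,506 = 7.87%.
Labor force participation rate = 130,506 / 202,837 = 64.34%.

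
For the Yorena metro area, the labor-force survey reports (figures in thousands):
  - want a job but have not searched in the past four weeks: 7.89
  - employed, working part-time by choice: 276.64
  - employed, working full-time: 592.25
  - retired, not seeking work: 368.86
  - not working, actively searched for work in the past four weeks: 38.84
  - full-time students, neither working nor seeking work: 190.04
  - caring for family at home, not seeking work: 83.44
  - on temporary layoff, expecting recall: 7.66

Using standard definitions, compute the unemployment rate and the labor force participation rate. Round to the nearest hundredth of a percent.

Employed = 276.64 + 592.25 = 868.89 thousand.
Unemployed = 38.84 + 7.66 = 46.50 thousand (jobless and actively searching, or on temporary layoff).
Labor force = 868.89 + 46.50 = 915.39 thousand.
Not in labor force = 7.89 + 368.86 + 190.04 + 83.44 = 650.23 thousand (those not working and not actively searching are outside the labor force — including those who want a job but have given up searching).
Civilian working-age population = 915.39 + 650.23 = 1,565.62 thousand.
Unemployment rate = 46.50 / 915.39 = 5.08%.
Labor force participation rate = 915.39 / 1,565.62 = 58.47%.

Unemployment rate ≈ 5.08%; labor force participation rate ≈ 58.47%.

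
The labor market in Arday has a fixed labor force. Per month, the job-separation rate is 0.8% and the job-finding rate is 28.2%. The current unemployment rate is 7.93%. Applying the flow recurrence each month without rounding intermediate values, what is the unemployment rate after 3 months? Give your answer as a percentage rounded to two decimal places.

Unemployment rate after three months ≈ 4.61%.

With a fixed labor force, u_{t+1} = u_t + s·(1−u_t) − f·u_t = u_t·(1−s−f) + s.
Here 1−s−f = 0.710 and s = 0.008.
u_1 = 0.079300 × 0.710 + 0.008 = 0.064303.
u_2 = 0.064303 × 0.710 + 0.008 = 0.053655.
u_3 = 0.053655 × 0.710 + 0.008 = 0.046095.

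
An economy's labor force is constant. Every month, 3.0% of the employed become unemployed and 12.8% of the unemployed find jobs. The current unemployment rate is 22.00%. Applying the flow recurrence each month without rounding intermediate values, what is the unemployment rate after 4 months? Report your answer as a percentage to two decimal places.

With a fixed labor force, u_{t+1} = u_t + s·(1−u_t) − f·u_t = u_t·(1−s−f) + s.
Here 1−s−f = 0.842 and s = 0.030.
u_1 = 0.220000 × 0.842 + 0.030 = 0.215240.
u_2 = 0.215240 × 0.842 + 0.030 = 0.211232.
u_3 = 0.211232 × 0.842 + 0.030 = 0.207857.
u_4 = 0.207857 × 0.842 + 0.030 = 0.205016.

Unemployment rate after four months ≈ 20.50%.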